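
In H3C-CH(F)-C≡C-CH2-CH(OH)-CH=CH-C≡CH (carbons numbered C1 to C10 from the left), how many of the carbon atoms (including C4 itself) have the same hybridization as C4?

4

C4 is sp (two π bonds).
C1: sp3
C2: sp3
C3: sp ✓
C4: sp ✓
C5: sp3
C6: sp3
C7: sp2
C8: sp2
C9: sp ✓
C10: sp ✓
4 carbons are sp.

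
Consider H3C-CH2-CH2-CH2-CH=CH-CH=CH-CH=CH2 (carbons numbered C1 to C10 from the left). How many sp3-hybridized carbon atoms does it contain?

4

C1: sp3 ✓
C2: sp3 ✓
C3: sp3 ✓
C4: sp3 ✓
C5: sp2
C6: sp2
C7: sp2
C8: sp2
C9: sp2
C10: sp2
C1, C2, C3, C4 → 4 sp3 carbons.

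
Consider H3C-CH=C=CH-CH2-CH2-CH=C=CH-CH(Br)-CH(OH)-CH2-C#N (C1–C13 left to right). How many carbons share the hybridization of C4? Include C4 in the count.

4

C4 is sp2 (one π bond).
C1: sp3
C2: sp2 ✓
C3: sp
C4: sp2 ✓
C5: sp3
C6: sp3
C7: sp2 ✓
C8: sp
C9: sp2 ✓
C10: sp3
C11: sp3
C12: sp3
C13: sp
4 carbons are sp2.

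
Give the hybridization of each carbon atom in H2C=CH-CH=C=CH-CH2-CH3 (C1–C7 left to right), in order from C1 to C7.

C1 — 3 σ bonds, plus one π bond. Steric number 3, so sp2.
C2 has 3 σ bonds, plus one π bond: steric number 3 → sp2.
C3: 3 σ bonds, plus one π bond — 3 electron domains, sp2.
C4: 2 σ bonds, plus two π bonds; 2 regions of electron density → sp.
C5 — 3 σ bonds, plus one π bond. Steric number 3, so sp2.
C6 carries 4 σ bonds, giving a steric number of 4, so it is sp3.
C7: 4 σ bonds; 4 regions of electron density → sp3.

C1 sp2, C2 sp2, C3 sp2, C4 sp, C5 sp2, C6 sp3, C7 sp3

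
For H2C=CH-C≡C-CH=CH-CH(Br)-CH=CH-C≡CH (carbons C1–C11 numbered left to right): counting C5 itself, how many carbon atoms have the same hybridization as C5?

6

C5 is sp2 (one π bond).
C1: sp2 ✓
C2: sp2 ✓
C3: sp
C4: sp
C5: sp2 ✓
C6: sp2 ✓
C7: sp3
C8: sp2 ✓
C9: sp2 ✓
C10: sp
C11: sp
6 carbons are sp2.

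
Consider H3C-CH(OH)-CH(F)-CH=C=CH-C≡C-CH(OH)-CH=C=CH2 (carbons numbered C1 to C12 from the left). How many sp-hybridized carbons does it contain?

4

C1: sp3
C2: sp3
C3: sp3
C4: sp2
C5: sp ✓
C6: sp2
C7: sp ✓
C8: sp ✓
C9: sp3
C10: sp2
C11: sp ✓
C12: sp2
C5, C7, C8, C11 → 4 sp carbons.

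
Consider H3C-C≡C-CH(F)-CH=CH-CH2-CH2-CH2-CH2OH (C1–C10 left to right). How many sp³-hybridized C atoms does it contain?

6

C1: sp3 ✓
C2: sp
C3: sp
C4: sp3 ✓
C5: sp2
C6: sp2
C7: sp3 ✓
C8: sp3 ✓
C9: sp3 ✓
C10: sp3 ✓
C1, C4, C7, C8, C9, C10 → 6 sp3 carbons.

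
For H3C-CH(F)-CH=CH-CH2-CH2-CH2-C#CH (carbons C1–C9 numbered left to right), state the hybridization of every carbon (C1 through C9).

C1 sp3, C2 sp3, C3 sp2, C4 sp2, C5 sp3, C6 sp3, C7 sp3, C8 sp, C9 sp

C1 has 4 σ bonds: steric number 4 → sp3.
C2 is sp3: 4 σ bonds, 4 electron-density regions.
C3 carries 3 σ bonds, plus one π bond, giving a steric number of 3, so it is sp2.
C4: 3 σ bonds, plus one π bond; 3 regions of electron density → sp2.
C5 carries 4 σ bonds, giving a steric number of 4, so it is sp3.
C6 carries 4 σ bonds, giving a steric number of 4, so it is sp3.
C7 — 4 σ bonds. Steric number 4, so sp3.
C8 carries 2 σ bonds, plus two π bonds, giving a steric number of 2, so it is sp.
C9 carries 2 σ bonds, plus two π bonds, giving a steric number of 2, so it is sp.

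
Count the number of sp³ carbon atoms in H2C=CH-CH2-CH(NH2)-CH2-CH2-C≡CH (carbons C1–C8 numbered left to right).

4

C1: sp2
C2: sp2
C3: sp3 ✓
C4: sp3 ✓
C5: sp3 ✓
C6: sp3 ✓
C7: sp
C8: sp
C3, C4, C5, C6 → 4 sp3 carbons.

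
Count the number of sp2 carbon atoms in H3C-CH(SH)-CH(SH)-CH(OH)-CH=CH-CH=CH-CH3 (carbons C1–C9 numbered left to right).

4

C1: sp3
C2: sp3
C3: sp3
C4: sp3
C5: sp2 ✓
C6: sp2 ✓
C7: sp2 ✓
C8: sp2 ✓
C9: sp3
C5, C6, C7, C8 → 4 sp2 carbons.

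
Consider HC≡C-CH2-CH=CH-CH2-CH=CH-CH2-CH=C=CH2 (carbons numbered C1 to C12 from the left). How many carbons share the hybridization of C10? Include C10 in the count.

6

C10 is sp2 (one π bond).
C1: sp
C2: sp
C3: sp3
C4: sp2 ✓
C5: sp2 ✓
C6: sp3
C7: sp2 ✓
C8: sp2 ✓
C9: sp3
C10: sp2 ✓
C11: sp
C12: sp2 ✓
6 carbons are sp2.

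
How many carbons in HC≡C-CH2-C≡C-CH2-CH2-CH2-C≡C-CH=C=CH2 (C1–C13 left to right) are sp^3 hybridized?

4

C1: sp
C2: sp
C3: sp3 ✓
C4: sp
C5: sp
C6: sp3 ✓
C7: sp3 ✓
C8: sp3 ✓
C9: sp
C10: sp
C11: sp2
C12: sp
C13: sp2
C3, C6, C7, C8 → 4 sp3 carbons.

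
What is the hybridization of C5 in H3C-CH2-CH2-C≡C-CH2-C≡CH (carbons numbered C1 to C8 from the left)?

C5 (2 σ bonds, plus two π bonds) has steric number 2: sp.

sp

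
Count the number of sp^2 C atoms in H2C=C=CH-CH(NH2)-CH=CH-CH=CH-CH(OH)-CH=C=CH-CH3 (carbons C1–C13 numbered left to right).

C1: sp2 ✓
C2: sp
C3: sp2 ✓
C4: sp3
C5: sp2 ✓
C6: sp2 ✓
C7: sp2 ✓
C8: sp2 ✓
C9: sp3
C10: sp2 ✓
C11: sp
C12: sp2 ✓
C13: sp3
C1, C3, C5, C6, C7, C8, C10, C12 → 8 sp2 carbons.

8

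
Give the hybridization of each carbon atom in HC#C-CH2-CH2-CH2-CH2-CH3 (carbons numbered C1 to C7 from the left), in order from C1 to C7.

C1 sp, C2 sp, C3 sp3, C4 sp3, C5 sp3, C6 sp3, C7 sp3

C1 — 2 σ bonds, plus two π bonds. Steric number 2, so sp.
C2: 2 σ bonds, plus two π bonds; 2 regions of electron density → sp.
C3 — 4 σ bonds. Steric number 4, so sp3.
C4: 4 σ bonds — 4 electron domains, sp3.
C5 (4 σ bonds) has steric number 4: sp3.
C6: 4 σ bonds — 4 electron domains, sp3.
C7: 4 σ bonds; 4 regions of electron density → sp3.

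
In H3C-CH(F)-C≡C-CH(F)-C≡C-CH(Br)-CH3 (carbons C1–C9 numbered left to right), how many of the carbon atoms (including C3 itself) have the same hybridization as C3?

4

C3 is sp (two π bonds).
C1: sp3
C2: sp3
C3: sp ✓
C4: sp ✓
C5: sp3
C6: sp ✓
C7: sp ✓
C8: sp3
C9: sp3
4 carbons are sp.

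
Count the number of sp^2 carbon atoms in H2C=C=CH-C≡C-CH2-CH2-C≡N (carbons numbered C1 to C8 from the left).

2

C1: sp2 ✓
C2: sp
C3: sp2 ✓
C4: sp
C5: sp
C6: sp3
C7: sp3
C8: sp
C1, C3 → 2 sp2 carbons.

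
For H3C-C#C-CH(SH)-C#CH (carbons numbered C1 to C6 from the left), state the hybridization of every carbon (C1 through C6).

C1 (4 σ bonds) has steric number 4: sp3.
C2 (2 σ bonds, plus two π bonds) has steric number 2: sp.
C3 has 2 σ bonds, plus two π bonds: steric number 2 → sp.
C4 has 4 σ bonds: steric number 4 → sp3.
C5 is sp: 2 σ bonds, plus two π bonds, 2 electron-density regions.
C6 — 2 σ bonds, plus two π bonds. Steric number 2, so sp.

C1 sp3, C2 sp, C3 sp, C4 sp3, C5 sp, C6 sp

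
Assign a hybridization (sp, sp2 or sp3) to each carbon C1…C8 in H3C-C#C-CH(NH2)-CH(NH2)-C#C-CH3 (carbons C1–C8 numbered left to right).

C1 — 4 σ bonds. Steric number 4, so sp3.
C2 (2 σ bonds, plus two π bonds) has steric number 2: sp.
C3: 2 σ bonds, plus two π bonds; 2 regions of electron density → sp.
C4 (4 σ bonds) has steric number 4: sp3.
C5 has 4 σ bonds: steric number 4 → sp3.
C6: 2 σ bonds, plus two π bonds; 2 regions of electron density → sp.
C7 is sp: 2 σ bonds, plus two π bonds, 2 electron-density regions.
C8 (4 σ bonds) has steric number 4: sp3.

C1 sp3, C2 sp, C3 sp, C4 sp3, C5 sp3, C6 sp, C7 sp, C8 sp3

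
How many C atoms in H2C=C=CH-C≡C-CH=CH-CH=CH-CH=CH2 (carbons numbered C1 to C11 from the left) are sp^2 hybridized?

8

C1: sp2 ✓
C2: sp
C3: sp2 ✓
C4: sp
C5: sp
C6: sp2 ✓
C7: sp2 ✓
C8: sp2 ✓
C9: sp2 ✓
C10: sp2 ✓
C11: sp2 ✓
C1, C3, C6, C7, C8, C9, C10, C11 → 8 sp2 carbons.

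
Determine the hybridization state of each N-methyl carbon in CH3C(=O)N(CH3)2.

Each N-methyl carbon (4 σ bonds) has steric number 4: sp3.

sp^3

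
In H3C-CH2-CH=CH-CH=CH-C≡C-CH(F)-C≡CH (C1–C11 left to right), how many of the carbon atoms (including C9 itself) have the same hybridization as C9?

C9 is sp3 (only σ bonds).
C1: sp3 ✓
C2: sp3 ✓
C3: sp2
C4: sp2
C5: sp2
C6: sp2
C7: sp
C8: sp
C9: sp3 ✓
C10: sp
C11: sp
3 carbons are sp3.

3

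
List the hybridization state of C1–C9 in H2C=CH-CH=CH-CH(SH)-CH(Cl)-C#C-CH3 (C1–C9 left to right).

C1 sp2, C2 sp2, C3 sp2, C4 sp2, C5 sp3, C6 sp3, C7 sp, C8 sp, C9 sp3

C1 is sp2: 3 σ bonds, plus one π bond, 3 electron-density regions.
C2: 3 σ bonds, plus one π bond — 3 electron domains, sp2.
C3 has 3 σ bonds, plus one π bond: steric number 3 → sp2.
C4: 3 σ bonds, plus one π bond; 3 regions of electron density → sp2.
C5 (4 σ bonds) has steric number 4: sp3.
C6: 4 σ bonds; 4 regions of electron density → sp3.
C7: 2 σ bonds, plus two π bonds — 2 electron domains, sp.
C8 carries 2 σ bonds, plus two π bonds, giving a steric number of 2, so it is sp.
C9 is sp3: 4 σ bonds, 4 electron-density regions.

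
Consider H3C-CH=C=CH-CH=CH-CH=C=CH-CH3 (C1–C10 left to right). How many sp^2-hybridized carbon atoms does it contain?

6

C1: sp3
C2: sp2 ✓
C3: sp
C4: sp2 ✓
C5: sp2 ✓
C6: sp2 ✓
C7: sp2 ✓
C8: sp
C9: sp2 ✓
C10: sp3
C2, C4, C5, C6, C7, C9 → 6 sp2 carbons.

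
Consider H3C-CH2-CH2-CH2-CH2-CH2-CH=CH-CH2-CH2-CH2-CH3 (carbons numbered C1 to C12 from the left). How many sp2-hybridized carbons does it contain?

C1: sp3
C2: sp3
C3: sp3
C4: sp3
C5: sp3
C6: sp3
C7: sp2 ✓
C8: sp2 ✓
C9: sp3
C10: sp3
C11: sp3
C12: sp3
C7, C8 → 2 sp2 carbons.

2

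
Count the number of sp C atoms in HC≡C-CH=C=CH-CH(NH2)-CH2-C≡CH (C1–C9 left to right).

5

C1: sp ✓
C2: sp ✓
C3: sp2
C4: sp ✓
C5: sp2
C6: sp3
C7: sp3
C8: sp ✓
C9: sp ✓
C1, C2, C4, C8, C9 → 5 sp carbons.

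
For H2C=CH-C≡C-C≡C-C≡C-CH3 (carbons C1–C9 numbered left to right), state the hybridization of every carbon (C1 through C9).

C1 sp2, C2 sp2, C3 sp, C4 sp, C5 sp, C6 sp, C7 sp, C8 sp, C9 sp3

C1 has 3 σ bonds, plus one π bond: steric number 3 → sp2.
C2: 3 σ bonds, plus one π bond; 3 regions of electron density → sp2.
C3: 2 σ bonds, plus two π bonds — 2 electron domains, sp.
C4 (2 σ bonds, plus two π bonds) has steric number 2: sp.
C5 carries 2 σ bonds, plus two π bonds, giving a steric number of 2, so it is sp.
C6: 2 σ bonds, plus two π bonds — 2 electron domains, sp.
C7 — 2 σ bonds, plus two π bonds. Steric number 2, so sp.
C8 has 2 σ bonds, plus two π bonds: steric number 2 → sp.
C9 has 4 σ bonds: steric number 4 → sp3.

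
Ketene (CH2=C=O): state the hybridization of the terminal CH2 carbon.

The terminal CH2 carbon: 3 σ bonds, plus one π bond; 3 regions of electron density → sp2.

sp^2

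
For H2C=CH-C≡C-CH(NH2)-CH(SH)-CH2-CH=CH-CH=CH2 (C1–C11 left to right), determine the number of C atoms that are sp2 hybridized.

C1: sp2 ✓
C2: sp2 ✓
C3: sp
C4: sp
C5: sp3
C6: sp3
C7: sp3
C8: sp2 ✓
C9: sp2 ✓
C10: sp2 ✓
C11: sp2 ✓
C1, C2, C8, C9, C10, C11 → 6 sp2 carbons.

6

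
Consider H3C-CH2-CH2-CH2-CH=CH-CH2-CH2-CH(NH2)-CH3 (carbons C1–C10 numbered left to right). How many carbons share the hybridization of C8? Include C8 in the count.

C8 is sp3 (only σ bonds).
C1: sp3 ✓
C2: sp3 ✓
C3: sp3 ✓
C4: sp3 ✓
C5: sp2
C6: sp2
C7: sp3 ✓
C8: sp3 ✓
C9: sp3 ✓
C10: sp3 ✓
8 carbons are sp3.

8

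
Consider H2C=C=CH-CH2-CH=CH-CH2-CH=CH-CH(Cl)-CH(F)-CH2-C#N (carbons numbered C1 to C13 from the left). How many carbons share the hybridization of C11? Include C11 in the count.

5

C11 is sp3 (only σ bonds).
C1: sp2
C2: sp
C3: sp2
C4: sp3 ✓
C5: sp2
C6: sp2
C7: sp3 ✓
C8: sp2
C9: sp2
C10: sp3 ✓
C11: sp3 ✓
C12: sp3 ✓
C13: sp
5 carbons are sp3.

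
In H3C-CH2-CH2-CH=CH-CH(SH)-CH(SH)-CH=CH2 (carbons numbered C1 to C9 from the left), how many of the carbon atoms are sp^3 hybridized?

5

C1: sp3 ✓
C2: sp3 ✓
C3: sp3 ✓
C4: sp2
C5: sp2
C6: sp3 ✓
C7: sp3 ✓
C8: sp2
C9: sp2
C1, C2, C3, C6, C7 → 5 sp3 carbons.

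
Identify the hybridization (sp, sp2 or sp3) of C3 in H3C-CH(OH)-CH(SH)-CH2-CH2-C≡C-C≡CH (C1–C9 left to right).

C3 (4 σ bonds) has steric number 4: sp3.

sp^3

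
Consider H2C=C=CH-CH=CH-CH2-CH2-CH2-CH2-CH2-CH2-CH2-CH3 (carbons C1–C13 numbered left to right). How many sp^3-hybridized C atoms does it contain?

C1: sp2
C2: sp
C3: sp2
C4: sp2
C5: sp2
C6: sp3 ✓
C7: sp3 ✓
C8: sp3 ✓
C9: sp3 ✓
C10: sp3 ✓
C11: sp3 ✓
C12: sp3 ✓
C13: sp3 ✓
C6, C7, C8, C9, C10, C11, C12, C13 → 8 sp3 carbons.

8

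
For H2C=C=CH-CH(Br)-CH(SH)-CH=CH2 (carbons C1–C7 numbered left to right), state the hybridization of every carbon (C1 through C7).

C1 sp2, C2 sp, C3 sp2, C4 sp3, C5 sp3, C6 sp2, C7 sp2

C1 (3 σ bonds, plus one π bond) has steric number 3: sp2.
C2: 2 σ bonds, plus two π bonds; 2 regions of electron density → sp.
C3 has 3 σ bonds, plus one π bond: steric number 3 → sp2.
C4: 4 σ bonds; 4 regions of electron density → sp3.
C5 (4 σ bonds) has steric number 4: sp3.
C6 carries 3 σ bonds, plus one π bond, giving a steric number of 3, so it is sp2.
C7 is sp2: 3 σ bonds, plus one π bond, 3 electron-density regions.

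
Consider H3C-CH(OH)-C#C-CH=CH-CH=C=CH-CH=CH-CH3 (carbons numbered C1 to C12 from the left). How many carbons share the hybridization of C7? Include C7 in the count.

6

C7 is sp2 (one π bond).
C1: sp3
C2: sp3
C3: sp
C4: sp
C5: sp2 ✓
C6: sp2 ✓
C7: sp2 ✓
C8: sp
C9: sp2 ✓
C10: sp2 ✓
C11: sp2 ✓
C12: sp3
6 carbons are sp2.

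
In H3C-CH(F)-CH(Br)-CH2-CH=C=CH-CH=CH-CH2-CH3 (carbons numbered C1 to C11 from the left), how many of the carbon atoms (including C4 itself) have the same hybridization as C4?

6

C4 is sp3 (only σ bonds).
C1: sp3 ✓
C2: sp3 ✓
C3: sp3 ✓
C4: sp3 ✓
C5: sp2
C6: sp
C7: sp2
C8: sp2
C9: sp2
C10: sp3 ✓
C11: sp3 ✓
6 carbons are sp3.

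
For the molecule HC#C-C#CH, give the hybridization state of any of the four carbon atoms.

Every carbon is part of a C≡C triple bond: two σ regions → sp.

sp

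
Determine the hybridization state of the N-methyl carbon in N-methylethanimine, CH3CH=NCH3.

sp3

The N-methyl carbon — 4 σ bonds. Steric number 4, so sp3.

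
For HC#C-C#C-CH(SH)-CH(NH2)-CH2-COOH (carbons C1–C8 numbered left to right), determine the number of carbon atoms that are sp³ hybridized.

3

C1: sp
C2: sp
C3: sp
C4: sp
C5: sp3 ✓
C6: sp3 ✓
C7: sp3 ✓
C8: sp2
C5, C6, C7 → 3 sp3 carbons.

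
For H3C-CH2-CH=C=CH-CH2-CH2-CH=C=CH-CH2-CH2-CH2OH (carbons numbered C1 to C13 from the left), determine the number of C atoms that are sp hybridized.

C1: sp3
C2: sp3
C3: sp2
C4: sp ✓
C5: sp2
C6: sp3
C7: sp3
C8: sp2
C9: sp ✓
C10: sp2
C11: sp3
C12: sp3
C13: sp3
C4, C9 → 2 sp carbons.

2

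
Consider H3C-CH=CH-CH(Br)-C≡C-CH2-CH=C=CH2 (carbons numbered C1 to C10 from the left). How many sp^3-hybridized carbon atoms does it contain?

3

C1: sp3 ✓
C2: sp2
C3: sp2
C4: sp3 ✓
C5: sp
C6: sp
C7: sp3 ✓
C8: sp2
C9: sp
C10: sp2
C1, C4, C7 → 3 sp3 carbons.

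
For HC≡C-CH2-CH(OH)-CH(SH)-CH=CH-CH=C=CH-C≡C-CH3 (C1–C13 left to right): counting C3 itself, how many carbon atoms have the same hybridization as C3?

C3 is sp3 (only σ bonds).
C1: sp
C2: sp
C3: sp3 ✓
C4: sp3 ✓
C5: sp3 ✓
C6: sp2
C7: sp2
C8: sp2
C9: sp
C10: sp2
C11: sp
C12: sp
C13: sp3 ✓
4 carbons are sp3.

4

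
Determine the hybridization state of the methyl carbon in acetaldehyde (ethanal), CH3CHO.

sp³

The methyl carbon (4 σ bonds) has steric number 4: sp3.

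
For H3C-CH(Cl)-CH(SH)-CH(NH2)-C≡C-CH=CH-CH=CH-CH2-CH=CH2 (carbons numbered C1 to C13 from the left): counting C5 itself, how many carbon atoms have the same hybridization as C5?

2

C5 is sp (two π bonds).
C1: sp3
C2: sp3
C3: sp3
C4: sp3
C5: sp ✓
C6: sp ✓
C7: sp2
C8: sp2
C9: sp2
C10: sp2
C11: sp3
C12: sp2
C13: sp2
2 carbons are sp.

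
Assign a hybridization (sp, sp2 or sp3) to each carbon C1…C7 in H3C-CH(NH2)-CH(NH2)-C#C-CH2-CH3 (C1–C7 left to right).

C1: 4 σ bonds — 4 electron domains, sp3.
C2: 4 σ bonds — 4 electron domains, sp3.
C3 — 4 σ bonds. Steric number 4, so sp3.
C4 is sp: 2 σ bonds, plus two π bonds, 2 electron-density regions.
C5 is sp: 2 σ bonds, plus two π bonds, 2 electron-density regions.
C6 carries 4 σ bonds, giving a steric number of 4, so it is sp3.
C7 has 4 σ bonds: steric number 4 → sp3.

C1 sp3, C2 sp3, C3 sp3, C4 sp, C5 sp, C6 sp3, C7 sp3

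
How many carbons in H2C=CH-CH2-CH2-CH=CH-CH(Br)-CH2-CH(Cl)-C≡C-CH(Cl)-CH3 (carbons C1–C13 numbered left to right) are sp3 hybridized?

C1: sp2
C2: sp2
C3: sp3 ✓
C4: sp3 ✓
C5: sp2
C6: sp2
C7: sp3 ✓
C8: sp3 ✓
C9: sp3 ✓
C10: sp
C11: sp
C12: sp3 ✓
C13: sp3 ✓
C3, C4, C7, C8, C9, C12, C13 → 7 sp3 carbons.

7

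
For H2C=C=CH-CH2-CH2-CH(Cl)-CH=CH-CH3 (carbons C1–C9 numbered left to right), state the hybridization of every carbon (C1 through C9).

C1 sp2, C2 sp, C3 sp2, C4 sp3, C5 sp3, C6 sp3, C7 sp2, C8 sp2, C9 sp3

C1 has 3 σ bonds, plus one π bond: steric number 3 → sp2.
C2 is sp: 2 σ bonds, plus two π bonds, 2 electron-density regions.
C3: 3 σ bonds, plus one π bond; 3 regions of electron density → sp2.
C4: 4 σ bonds — 4 electron domains, sp3.
C5 (4 σ bonds) has steric number 4: sp3.
C6 (4 σ bonds) has steric number 4: sp3.
C7 (3 σ bonds, plus one π bond) has steric number 3: sp2.
C8 (3 σ bonds, plus one π bond) has steric number 3: sp2.
C9 has 4 σ bonds: steric number 4 → sp3.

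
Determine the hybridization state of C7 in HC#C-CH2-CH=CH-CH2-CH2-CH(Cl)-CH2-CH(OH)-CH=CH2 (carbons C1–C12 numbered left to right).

C7 carries 4 σ bonds, giving a steric number of 4, so it is sp3.

sp³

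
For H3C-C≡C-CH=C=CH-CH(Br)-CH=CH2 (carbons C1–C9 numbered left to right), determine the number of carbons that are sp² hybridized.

C1: sp3
C2: sp
C3: sp
C4: sp2 ✓
C5: sp
C6: sp2 ✓
C7: sp3
C8: sp2 ✓
C9: sp2 ✓
C4, C6, C8, C9 → 4 sp2 carbons.

4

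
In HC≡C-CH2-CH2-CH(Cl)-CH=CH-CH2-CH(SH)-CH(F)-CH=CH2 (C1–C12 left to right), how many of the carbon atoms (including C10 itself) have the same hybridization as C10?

6

C10 is sp3 (only σ bonds).
C1: sp
C2: sp
C3: sp3 ✓
C4: sp3 ✓
C5: sp3 ✓
C6: sp2
C7: sp2
C8: sp3 ✓
C9: sp3 ✓
C10: sp3 ✓
C11: sp2
C12: sp2
6 carbons are sp3.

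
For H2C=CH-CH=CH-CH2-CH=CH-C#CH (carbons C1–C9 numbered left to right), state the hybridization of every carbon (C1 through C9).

C1 sp2, C2 sp2, C3 sp2, C4 sp2, C5 sp3, C6 sp2, C7 sp2, C8 sp, C9 sp

C1: 3 σ bonds, plus one π bond; 3 regions of electron density → sp2.
C2: 3 σ bonds, plus one π bond; 3 regions of electron density → sp2.
C3 carries 3 σ bonds, plus one π bond, giving a steric number of 3, so it is sp2.
C4: 3 σ bonds, plus one π bond; 3 regions of electron density → sp2.
C5: 4 σ bonds — 4 electron domains, sp3.
C6: 3 σ bonds, plus one π bond; 3 regions of electron density → sp2.
C7: 3 σ bonds, plus one π bond; 3 regions of electron density → sp2.
C8 has 2 σ bonds, plus two π bonds: steric number 2 → sp.
C9 carries 2 σ bonds, plus two π bonds, giving a steric number of 2, so it is sp.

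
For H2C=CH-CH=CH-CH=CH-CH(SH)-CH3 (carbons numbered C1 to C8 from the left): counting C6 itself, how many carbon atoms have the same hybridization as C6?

C6 is sp2 (one π bond).
C1: sp2 ✓
C2: sp2 ✓
C3: sp2 ✓
C4: sp2 ✓
C5: sp2 ✓
C6: sp2 ✓
C7: sp3
C8: sp3
6 carbons are sp2.

6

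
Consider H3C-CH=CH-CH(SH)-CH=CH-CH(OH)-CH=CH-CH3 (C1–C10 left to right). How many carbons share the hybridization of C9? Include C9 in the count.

C9 is sp2 (one π bond).
C1: sp3
C2: sp2 ✓
C3: sp2 ✓
C4: sp3
C5: sp2 ✓
C6: sp2 ✓
C7: sp3
C8: sp2 ✓
C9: sp2 ✓
C10: sp3
6 carbons are sp2.

6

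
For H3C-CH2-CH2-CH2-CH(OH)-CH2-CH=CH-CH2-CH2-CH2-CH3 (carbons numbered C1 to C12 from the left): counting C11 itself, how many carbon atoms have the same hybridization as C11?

10

C11 is sp3 (only σ bonds).
C1: sp3 ✓
C2: sp3 ✓
C3: sp3 ✓
C4: sp3 ✓
C5: sp3 ✓
C6: sp3 ✓
C7: sp2
C8: sp2
C9: sp3 ✓
C10: sp3 ✓
C11: sp3 ✓
C12: sp3 ✓
10 carbons are sp3.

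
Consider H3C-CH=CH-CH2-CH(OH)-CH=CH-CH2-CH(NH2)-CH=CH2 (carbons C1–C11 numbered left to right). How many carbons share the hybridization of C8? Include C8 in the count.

5

C8 is sp3 (only σ bonds).
C1: sp3 ✓
C2: sp2
C3: sp2
C4: sp3 ✓
C5: sp3 ✓
C6: sp2
C7: sp2
C8: sp3 ✓
C9: sp3 ✓
C10: sp2
C11: sp2
5 carbons are sp3.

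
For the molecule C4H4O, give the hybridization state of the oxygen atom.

sp²

One O lone pair is in the aromatic π system (p orbital), the other is in an sp2 hybrid in the ring plane; O has two σ bonds + one in-plane lone pair → sp2.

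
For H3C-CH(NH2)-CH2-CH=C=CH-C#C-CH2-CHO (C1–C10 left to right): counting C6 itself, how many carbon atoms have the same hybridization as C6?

3

C6 is sp2 (one π bond).
C1: sp3
C2: sp3
C3: sp3
C4: sp2 ✓
C5: sp
C6: sp2 ✓
C7: sp
C8: sp
C9: sp3
C10: sp2 ✓
3 carbons are sp2.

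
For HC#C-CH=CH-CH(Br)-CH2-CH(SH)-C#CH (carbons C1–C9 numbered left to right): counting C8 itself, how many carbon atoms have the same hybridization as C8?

C8 is sp (two π bonds).
C1: sp ✓
C2: sp ✓
C3: sp2
C4: sp2
C5: sp3
C6: sp3
C7: sp3
C8: sp ✓
C9: sp ✓
4 carbons are sp.

4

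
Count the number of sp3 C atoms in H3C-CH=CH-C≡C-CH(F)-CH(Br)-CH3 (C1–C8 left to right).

4

C1: sp3 ✓
C2: sp2
C3: sp2
C4: sp
C5: sp
C6: sp3 ✓
C7: sp3 ✓
C8: sp3 ✓
C1, C6, C7, C8 → 4 sp3 carbons.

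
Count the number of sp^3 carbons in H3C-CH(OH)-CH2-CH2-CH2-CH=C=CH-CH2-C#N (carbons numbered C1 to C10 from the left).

C1: sp3 ✓
C2: sp3 ✓
C3: sp3 ✓
C4: sp3 ✓
C5: sp3 ✓
C6: sp2
C7: sp
C8: sp2
C9: sp3 ✓
C10: sp
C1, C2, C3, C4, C5, C9 → 6 sp3 carbons.

6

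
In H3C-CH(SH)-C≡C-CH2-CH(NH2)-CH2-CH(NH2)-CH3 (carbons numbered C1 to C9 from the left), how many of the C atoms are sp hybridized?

C1: sp3
C2: sp3
C3: sp ✓
C4: sp ✓
C5: sp3
C6: sp3
C7: sp3
C8: sp3
C9: sp3
C3, C4 → 2 sp carbons.

2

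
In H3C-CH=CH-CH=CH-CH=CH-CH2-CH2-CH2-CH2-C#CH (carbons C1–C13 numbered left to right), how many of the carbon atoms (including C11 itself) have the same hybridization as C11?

5

C11 is sp3 (only σ bonds).
C1: sp3 ✓
C2: sp2
C3: sp2
C4: sp2
C5: sp2
C6: sp2
C7: sp2
C8: sp3 ✓
C9: sp3 ✓
C10: sp3 ✓
C11: sp3 ✓
C12: sp
C13: sp
5 carbons are sp3.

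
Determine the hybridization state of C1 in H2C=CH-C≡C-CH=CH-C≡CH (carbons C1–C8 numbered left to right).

C1 (3 σ bonds, plus one π bond) has steric number 3: sp2.

sp2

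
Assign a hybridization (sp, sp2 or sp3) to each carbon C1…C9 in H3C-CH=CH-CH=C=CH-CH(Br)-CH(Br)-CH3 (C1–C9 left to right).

C1 sp3, C2 sp2, C3 sp2, C4 sp2, C5 sp, C6 sp2, C7 sp3, C8 sp3, C9 sp3

C1 (4 σ bonds) has steric number 4: sp3.
C2 is sp2: 3 σ bonds, plus one π bond, 3 electron-density regions.
C3 has 3 σ bonds, plus one π bond: steric number 3 → sp2.
C4: 3 σ bonds, plus one π bond; 3 regions of electron density → sp2.
C5 — 2 σ bonds, plus two π bonds. Steric number 2, so sp.
C6: 3 σ bonds, plus one π bond; 3 regions of electron density → sp2.
C7 has 4 σ bonds: steric number 4 → sp3.
C8: 4 σ bonds; 4 regions of electron density → sp3.
C9 (4 σ bonds) has steric number 4: sp3.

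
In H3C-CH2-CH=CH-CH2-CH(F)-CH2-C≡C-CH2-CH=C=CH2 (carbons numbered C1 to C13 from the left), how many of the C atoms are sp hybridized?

C1: sp3
C2: sp3
C3: sp2
C4: sp2
C5: sp3
C6: sp3
C7: sp3
C8: sp ✓
C9: sp ✓
C10: sp3
C11: sp2
C12: sp ✓
C13: sp2
C8, C9, C12 → 3 sp carbons.

3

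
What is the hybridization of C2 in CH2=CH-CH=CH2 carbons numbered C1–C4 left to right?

sp²

C2 is sp2: 3 σ bonds, plus one π bond, 3 electron-density regions.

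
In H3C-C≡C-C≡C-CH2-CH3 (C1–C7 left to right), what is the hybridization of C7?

sp³

C7 — 4 σ bonds. Steric number 4, so sp3.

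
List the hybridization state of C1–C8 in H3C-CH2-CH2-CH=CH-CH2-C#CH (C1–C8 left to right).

C1: 4 σ bonds; 4 regions of electron density → sp3.
C2 — 4 σ bonds. Steric number 4, so sp3.
C3: 4 σ bonds; 4 regions of electron density → sp3.
C4: 3 σ bonds, plus one π bond — 3 electron domains, sp2.
C5 is sp2: 3 σ bonds, plus one π bond, 3 electron-density regions.
C6 has 4 σ bonds: steric number 4 → sp3.
C7 is sp: 2 σ bonds, plus two π bonds, 2 electron-density regions.
C8: 2 σ bonds, plus two π bonds — 2 electron domains, sp.

C1 sp3, C2 sp3, C3 sp3, C4 sp2, C5 sp2, C6 sp3, C7 sp, C8 sp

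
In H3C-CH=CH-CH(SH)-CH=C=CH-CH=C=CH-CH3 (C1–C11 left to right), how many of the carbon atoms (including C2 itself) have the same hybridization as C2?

C2 is sp2 (one π bond).
C1: sp3
C2: sp2 ✓
C3: sp2 ✓
C4: sp3
C5: sp2 ✓
C6: sp
C7: sp2 ✓
C8: sp2 ✓
C9: sp
C10: sp2 ✓
C11: sp3
6 carbons are sp2.

6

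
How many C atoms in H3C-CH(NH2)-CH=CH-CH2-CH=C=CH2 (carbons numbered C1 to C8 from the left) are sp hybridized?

1

C1: sp3
C2: sp3
C3: sp2
C4: sp2
C5: sp3
C6: sp2
C7: sp ✓
C8: sp2
C7 → 1 sp carbon.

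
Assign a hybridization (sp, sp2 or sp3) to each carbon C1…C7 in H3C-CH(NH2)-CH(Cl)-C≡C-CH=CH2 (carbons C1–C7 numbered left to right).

C1 — 4 σ bonds. Steric number 4, so sp3.
C2 carries 4 σ bonds, giving a steric number of 4, so it is sp3.
C3 — 4 σ bonds. Steric number 4, so sp3.
C4 (2 σ bonds, plus two π bonds) has steric number 2: sp.
C5 carries 2 σ bonds, plus two π bonds, giving a steric number of 2, so it is sp.
C6 carries 3 σ bonds, plus one π bond, giving a steric number of 3, so it is sp2.
C7 has 3 σ bonds, plus one π bond: steric number 3 → sp2.

C1 sp3, C2 sp3, C3 sp3, C4 sp, C5 sp, C6 sp2, C7 sp2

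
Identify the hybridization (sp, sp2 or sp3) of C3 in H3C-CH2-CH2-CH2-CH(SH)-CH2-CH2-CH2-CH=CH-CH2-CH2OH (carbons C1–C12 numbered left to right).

C3 — 4 σ bonds. Steric number 4, so sp3.

sp3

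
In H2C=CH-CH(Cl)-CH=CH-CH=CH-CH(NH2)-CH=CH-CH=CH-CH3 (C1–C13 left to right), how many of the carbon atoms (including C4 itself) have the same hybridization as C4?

10

C4 is sp2 (one π bond).
C1: sp2 ✓
C2: sp2 ✓
C3: sp3
C4: sp2 ✓
C5: sp2 ✓
C6: sp2 ✓
C7: sp2 ✓
C8: sp3
C9: sp2 ✓
C10: sp2 ✓
C11: sp2 ✓
C12: sp2 ✓
C13: sp3
10 carbons are sp2.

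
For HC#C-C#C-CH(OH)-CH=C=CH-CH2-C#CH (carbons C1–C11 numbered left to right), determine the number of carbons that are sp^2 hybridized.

2

C1: sp
C2: sp
C3: sp
C4: sp
C5: sp3
C6: sp2 ✓
C7: sp
C8: sp2 ✓
C9: sp3
C10: sp
C11: sp
C6, C8 → 2 sp2 carbons.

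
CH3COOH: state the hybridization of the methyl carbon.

sp³

The methyl carbon: 4 σ bonds — 4 electron domains, sp3.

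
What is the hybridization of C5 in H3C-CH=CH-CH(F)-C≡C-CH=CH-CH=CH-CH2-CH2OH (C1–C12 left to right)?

sp

C5 — 2 σ bonds, plus two π bonds. Steric number 2, so sp.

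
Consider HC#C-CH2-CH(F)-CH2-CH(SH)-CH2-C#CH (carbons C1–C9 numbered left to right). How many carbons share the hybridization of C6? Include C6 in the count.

C6 is sp3 (only σ bonds).
C1: sp
C2: sp
C3: sp3 ✓
C4: sp3 ✓
C5: sp3 ✓
C6: sp3 ✓
C7: sp3 ✓
C8: sp
C9: sp
5 carbons are sp3.

5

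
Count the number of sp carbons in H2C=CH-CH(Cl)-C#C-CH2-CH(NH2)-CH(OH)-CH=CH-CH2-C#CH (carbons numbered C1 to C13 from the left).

C1: sp2
C2: sp2
C3: sp3
C4: sp ✓
C5: sp ✓
C6: sp3
C7: sp3
C8: sp3
C9: sp2
C10: sp2
C11: sp3
C12: sp ✓
C13: sp ✓
C4, C5, C12, C13 → 4 sp carbons.

4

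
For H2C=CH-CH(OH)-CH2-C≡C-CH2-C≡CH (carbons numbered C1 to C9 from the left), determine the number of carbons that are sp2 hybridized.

2

C1: sp2 ✓
C2: sp2 ✓
C3: sp3
C4: sp3
C5: sp
C6: sp
C7: sp3
C8: sp
C9: sp
C1, C2 → 2 sp2 carbons.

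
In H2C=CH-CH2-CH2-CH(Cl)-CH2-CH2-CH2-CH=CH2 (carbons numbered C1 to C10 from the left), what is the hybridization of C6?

sp^3

C6 (4 σ bonds) has steric number 4: sp3.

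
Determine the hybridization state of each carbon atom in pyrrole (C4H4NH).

sp²

Each carbon atom: 3 σ bonds, plus one π bond — 3 electron domains, sp2.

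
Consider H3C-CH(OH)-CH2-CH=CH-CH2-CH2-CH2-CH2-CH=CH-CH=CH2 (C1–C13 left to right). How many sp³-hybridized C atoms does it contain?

C1: sp3 ✓
C2: sp3 ✓
C3: sp3 ✓
C4: sp2
C5: sp2
C6: sp3 ✓
C7: sp3 ✓
C8: sp3 ✓
C9: sp3 ✓
C10: sp2
C11: sp2
C12: sp2
C13: sp2
C1, C2, C3, C6, C7, C8, C9 → 7 sp3 carbons.

7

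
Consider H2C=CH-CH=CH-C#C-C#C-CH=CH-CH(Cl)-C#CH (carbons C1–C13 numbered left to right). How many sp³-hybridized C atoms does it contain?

1

C1: sp2
C2: sp2
C3: sp2
C4: sp2
C5: sp
C6: sp
C7: sp
C8: sp
C9: sp2
C10: sp2
C11: sp3 ✓
C12: sp
C13: sp
C11 → 1 sp3 carbon.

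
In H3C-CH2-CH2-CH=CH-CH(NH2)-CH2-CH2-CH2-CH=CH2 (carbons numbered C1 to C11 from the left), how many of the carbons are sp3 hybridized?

7

C1: sp3 ✓
C2: sp3 ✓
C3: sp3 ✓
C4: sp2
C5: sp2
C6: sp3 ✓
C7: sp3 ✓
C8: sp3 ✓
C9: sp3 ✓
C10: sp2
C11: sp2
C1, C2, C3, C6, C7, C8, C9 → 7 sp3 carbons.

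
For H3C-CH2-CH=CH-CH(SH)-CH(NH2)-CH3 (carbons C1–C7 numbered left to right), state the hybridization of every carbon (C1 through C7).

C1 sp3, C2 sp3, C3 sp2, C4 sp2, C5 sp3, C6 sp3, C7 sp3

C1: 4 σ bonds; 4 regions of electron density → sp3.
C2 carries 4 σ bonds, giving a steric number of 4, so it is sp3.
C3: 3 σ bonds, plus one π bond; 3 regions of electron density → sp2.
C4: 3 σ bonds, plus one π bond — 3 electron domains, sp2.
C5 — 4 σ bonds. Steric number 4, so sp3.
C6 — 4 σ bonds. Steric number 4, so sp3.
C7 — 4 σ bonds. Steric number 4, so sp3.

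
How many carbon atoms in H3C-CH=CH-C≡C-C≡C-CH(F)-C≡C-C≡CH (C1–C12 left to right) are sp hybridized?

C1: sp3
C2: sp2
C3: sp2
C4: sp ✓
C5: sp ✓
C6: sp ✓
C7: sp ✓
C8: sp3
C9: sp ✓
C10: sp ✓
C11: sp ✓
C12: sp ✓
C4, C5, C6, C7, C9, C10, C11, C12 → 8 sp carbons.

8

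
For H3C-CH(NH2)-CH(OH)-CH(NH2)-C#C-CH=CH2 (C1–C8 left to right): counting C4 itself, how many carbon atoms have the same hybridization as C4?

C4 is sp3 (only σ bonds).
C1: sp3 ✓
C2: sp3 ✓
C3: sp3 ✓
C4: sp3 ✓
C5: sp
C6: sp
C7: sp2
C8: sp2
4 carbons are sp3.

4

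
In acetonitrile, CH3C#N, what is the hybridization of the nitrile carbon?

sp

The nitrile carbon is sp: 2 σ bonds, plus two π bonds, 2 electron-density regions.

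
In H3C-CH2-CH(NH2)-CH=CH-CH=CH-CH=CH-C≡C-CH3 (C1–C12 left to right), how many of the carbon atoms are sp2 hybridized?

6

C1: sp3
C2: sp3
C3: sp3
C4: sp2 ✓
C5: sp2 ✓
C6: sp2 ✓
C7: sp2 ✓
C8: sp2 ✓
C9: sp2 ✓
C10: sp
C11: sp
C12: sp3
C4, C5, C6, C7, C8, C9 → 6 sp2 carbons.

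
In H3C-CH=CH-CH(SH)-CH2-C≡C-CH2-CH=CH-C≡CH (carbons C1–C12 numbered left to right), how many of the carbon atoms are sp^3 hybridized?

C1: sp3 ✓
C2: sp2
C3: sp2
C4: sp3 ✓
C5: sp3 ✓
C6: sp
C7: sp
C8: sp3 ✓
C9: sp2
C10: sp2
C11: sp
C12: sp
C1, C4, C5, C8 → 4 sp3 carbons.

4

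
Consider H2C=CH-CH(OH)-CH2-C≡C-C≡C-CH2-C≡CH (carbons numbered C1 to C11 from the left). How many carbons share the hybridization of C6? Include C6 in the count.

6

C6 is sp (two π bonds).
C1: sp2
C2: sp2
C3: sp3
C4: sp3
C5: sp ✓
C6: sp ✓
C7: sp ✓
C8: sp ✓
C9: sp3
C10: sp ✓
C11: sp ✓
6 carbons are sp.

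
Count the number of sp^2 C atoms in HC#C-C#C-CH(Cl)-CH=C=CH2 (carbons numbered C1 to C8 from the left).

C1: sp
C2: sp
C3: sp
C4: sp
C5: sp3
C6: sp2 ✓
C7: sp
C8: sp2 ✓
C6, C8 → 2 sp2 carbons.

2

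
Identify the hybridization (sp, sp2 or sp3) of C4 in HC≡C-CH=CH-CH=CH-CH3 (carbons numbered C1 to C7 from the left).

C4 is sp2: 3 σ bonds, plus one π bond, 3 electron-density regions.

sp2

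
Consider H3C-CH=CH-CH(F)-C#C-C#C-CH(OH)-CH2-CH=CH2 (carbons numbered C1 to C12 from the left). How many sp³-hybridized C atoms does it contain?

C1: sp3 ✓
C2: sp2
C3: sp2
C4: sp3 ✓
C5: sp
C6: sp
C7: sp
C8: sp
C9: sp3 ✓
C10: sp3 ✓
C11: sp2
C12: sp2
C1, C4, C9, C10 → 4 sp3 carbons.

4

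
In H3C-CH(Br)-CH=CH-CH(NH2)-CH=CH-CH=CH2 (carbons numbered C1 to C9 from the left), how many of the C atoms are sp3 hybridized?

C1: sp3 ✓
C2: sp3 ✓
C3: sp2
C4: sp2
C5: sp3 ✓
C6: sp2
C7: sp2
C8: sp2
C9: sp2
C1, C2, C5 → 3 sp3 carbons.

3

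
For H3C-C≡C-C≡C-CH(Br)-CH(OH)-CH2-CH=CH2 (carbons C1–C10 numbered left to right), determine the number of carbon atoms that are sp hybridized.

4

C1: sp3
C2: sp ✓
C3: sp ✓
C4: sp ✓
C5: sp ✓
C6: sp3
C7: sp3
C8: sp3
C9: sp2
C10: sp2
C2, C3, C4, C5 → 4 sp carbons.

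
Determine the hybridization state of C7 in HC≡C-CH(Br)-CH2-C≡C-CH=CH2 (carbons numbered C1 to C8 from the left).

C7 is sp2: 3 σ bonds, plus one π bond, 3 electron-density regions.

sp2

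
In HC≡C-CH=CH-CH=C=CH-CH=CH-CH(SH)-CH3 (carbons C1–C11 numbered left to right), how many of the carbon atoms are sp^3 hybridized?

2

C1: sp
C2: sp
C3: sp2
C4: sp2
C5: sp2
C6: sp
C7: sp2
C8: sp2
C9: sp2
C10: sp3 ✓
C11: sp3 ✓
C10, C11 → 2 sp3 carbons.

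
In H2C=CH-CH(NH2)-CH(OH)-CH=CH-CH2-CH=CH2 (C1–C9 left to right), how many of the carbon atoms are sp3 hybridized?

C1: sp2
C2: sp2
C3: sp3 ✓
C4: sp3 ✓
C5: sp2
C6: sp2
C7: sp3 ✓
C8: sp2
C9: sp2
C3, C4, C7 → 3 sp3 carbons.

3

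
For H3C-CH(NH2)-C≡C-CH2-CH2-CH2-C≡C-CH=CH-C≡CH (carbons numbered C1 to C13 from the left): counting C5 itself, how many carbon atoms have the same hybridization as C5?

C5 is sp3 (only σ bonds).
C1: sp3 ✓
C2: sp3 ✓
C3: sp
C4: sp
C5: sp3 ✓
C6: sp3 ✓
C7: sp3 ✓
C8: sp
C9: sp
C10: sp2
C11: sp2
C12: sp
C13: sp
5 carbons are sp3.

5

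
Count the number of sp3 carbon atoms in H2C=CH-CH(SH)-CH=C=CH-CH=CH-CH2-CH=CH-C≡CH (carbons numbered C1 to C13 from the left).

2

C1: sp2
C2: sp2
C3: sp3 ✓
C4: sp2
C5: sp
C6: sp2
C7: sp2
C8: sp2
C9: sp3 ✓
C10: sp2
C11: sp2
C12: sp
C13: sp
C3, C9 → 2 sp3 carbons.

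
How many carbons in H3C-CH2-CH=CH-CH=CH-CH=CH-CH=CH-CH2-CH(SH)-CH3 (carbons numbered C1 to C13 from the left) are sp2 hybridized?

C1: sp3
C2: sp3
C3: sp2 ✓
C4: sp2 ✓
C5: sp2 ✓
C6: sp2 ✓
C7: sp2 ✓
C8: sp2 ✓
C9: sp2 ✓
C10: sp2 ✓
C11: sp3
C12: sp3
C13: sp3
C3, C4, C5, C6, C7, C8, C9, C10 → 8 sp2 carbons.

8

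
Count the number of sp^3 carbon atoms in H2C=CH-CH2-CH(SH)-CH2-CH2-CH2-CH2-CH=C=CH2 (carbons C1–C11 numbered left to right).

C1: sp2
C2: sp2
C3: sp3 ✓
C4: sp3 ✓
C5: sp3 ✓
C6: sp3 ✓
C7: sp3 ✓
C8: sp3 ✓
C9: sp2
C10: sp
C11: sp2
C3, C4, C5, C6, C7, C8 → 6 sp3 carbons.

6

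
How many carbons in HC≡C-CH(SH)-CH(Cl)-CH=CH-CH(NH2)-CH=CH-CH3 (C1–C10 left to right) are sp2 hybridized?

C1: sp
C2: sp
C3: sp3
C4: sp3
C5: sp2 ✓
C6: sp2 ✓
C7: sp3
C8: sp2 ✓
C9: sp2 ✓
C10: sp3
C5, C6, C8, C9 → 4 sp2 carbons.

4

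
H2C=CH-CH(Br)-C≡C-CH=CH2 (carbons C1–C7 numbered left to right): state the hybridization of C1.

sp2

C1 carries 3 σ bonds, plus one π bond, giving a steric number of 3, so it is sp2.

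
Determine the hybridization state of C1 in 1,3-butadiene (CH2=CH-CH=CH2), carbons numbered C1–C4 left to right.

sp2

C1 carries 3 σ bonds, plus one π bond, giving a steric number of 3, so it is sp2.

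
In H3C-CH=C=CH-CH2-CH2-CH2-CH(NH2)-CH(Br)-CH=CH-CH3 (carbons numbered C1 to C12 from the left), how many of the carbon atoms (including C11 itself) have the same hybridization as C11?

4

C11 is sp2 (one π bond).
C1: sp3
C2: sp2 ✓
C3: sp
C4: sp2 ✓
C5: sp3
C6: sp3
C7: sp3
C8: sp3
C9: sp3
C10: sp2 ✓
C11: sp2 ✓
C12: sp3
4 carbons are sp2.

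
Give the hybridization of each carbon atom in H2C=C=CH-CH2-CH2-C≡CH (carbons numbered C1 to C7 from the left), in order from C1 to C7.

C1 — 3 σ bonds, plus one π bond. Steric number 3, so sp2.
C2: 2 σ bonds, plus two π bonds — 2 electron domains, sp.
C3 carries 3 σ bonds, plus one π bond, giving a steric number of 3, so it is sp2.
C4 has 4 σ bonds: steric number 4 → sp3.
C5 (4 σ bonds) has steric number 4: sp3.
C6 is sp: 2 σ bonds, plus two π bonds, 2 electron-density regions.
C7 carries 2 σ bonds, plus two π bonds, giving a steric number of 2, so it is sp.

C1 sp2, C2 sp, C3 sp2, C4 sp3, C5 sp3, C6 sp, C7 sp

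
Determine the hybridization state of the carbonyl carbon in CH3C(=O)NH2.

The carbonyl carbon has 3 σ bonds, plus one π bond: steric number 3 → sp2.

sp^2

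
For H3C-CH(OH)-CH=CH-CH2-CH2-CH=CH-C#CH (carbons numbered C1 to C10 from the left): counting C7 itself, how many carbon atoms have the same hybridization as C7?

4

C7 is sp2 (one π bond).
C1: sp3
C2: sp3
C3: sp2 ✓
C4: sp2 ✓
C5: sp3
C6: sp3
C7: sp2 ✓
C8: sp2 ✓
C9: sp
C10: sp
4 carbons are sp2.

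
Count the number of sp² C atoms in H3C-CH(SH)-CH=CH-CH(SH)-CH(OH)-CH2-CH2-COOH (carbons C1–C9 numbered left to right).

C1: sp3
C2: sp3
C3: sp2 ✓
C4: sp2 ✓
C5: sp3
C6: sp3
C7: sp3
C8: sp3
C9: sp2 ✓
C3, C4, C9 → 3 sp2 carbons.

3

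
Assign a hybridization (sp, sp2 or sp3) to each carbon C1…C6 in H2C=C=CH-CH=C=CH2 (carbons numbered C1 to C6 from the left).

C1 — 3 σ bonds, plus one π bond. Steric number 3, so sp2.
C2 carries 2 σ bonds, plus two π bonds, giving a steric number of 2, so it is sp.
C3: 3 σ bonds, plus one π bond; 3 regions of electron density → sp2.
C4: 3 σ bonds, plus one π bond; 3 regions of electron density → sp2.
C5 is sp: 2 σ bonds, plus two π bonds, 2 electron-density regions.
C6: 3 σ bonds, plus one π bond — 3 electron domains, sp2.

C1 sp2, C2 sp, C3 sp2, C4 sp2, C5 sp, C6 sp2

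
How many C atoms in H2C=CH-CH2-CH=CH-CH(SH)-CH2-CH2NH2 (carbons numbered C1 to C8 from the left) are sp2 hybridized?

C1: sp2 ✓
C2: sp2 ✓
C3: sp3
C4: sp2 ✓
C5: sp2 ✓
C6: sp3
C7: sp3
C8: sp3
C1, C2, C4, C5 → 4 sp2 carbons.

4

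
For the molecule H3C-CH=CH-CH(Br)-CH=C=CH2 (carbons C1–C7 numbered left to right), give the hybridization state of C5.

sp^2

C5 carries 3 σ bonds, plus one π bond, giving a steric number of 3, so it is sp2.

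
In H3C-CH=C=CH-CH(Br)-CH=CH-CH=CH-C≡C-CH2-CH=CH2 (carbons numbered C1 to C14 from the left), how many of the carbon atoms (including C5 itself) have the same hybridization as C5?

C5 is sp3 (only σ bonds).
C1: sp3 ✓
C2: sp2
C3: sp
C4: sp2
C5: sp3 ✓
C6: sp2
C7: sp2
C8: sp2
C9: sp2
C10: sp
C11: sp
C12: sp3 ✓
C13: sp2
C14: sp2
3 carbons are sp3.

3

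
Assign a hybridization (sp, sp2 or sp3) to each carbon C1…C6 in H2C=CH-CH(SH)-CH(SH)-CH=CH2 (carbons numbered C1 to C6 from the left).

C1: 3 σ bonds, plus one π bond — 3 electron domains, sp2.
C2 is sp2: 3 σ bonds, plus one π bond, 3 electron-density regions.
C3: 4 σ bonds; 4 regions of electron density → sp3.
C4 (4 σ bonds) has steric number 4: sp3.
C5: 3 σ bonds, plus one π bond — 3 electron domains, sp2.
C6: 3 σ bonds, plus one π bond — 3 electron domains, sp2.

C1 sp2, C2 sp2, C3 sp3, C4 sp3, C5 sp2, C6 sp2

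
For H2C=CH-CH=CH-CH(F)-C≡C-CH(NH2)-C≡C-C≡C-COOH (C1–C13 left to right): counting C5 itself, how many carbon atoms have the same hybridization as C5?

2

C5 is sp3 (only σ bonds).
C1: sp2
C2: sp2
C3: sp2
C4: sp2
C5: sp3 ✓
C6: sp
C7: sp
C8: sp3 ✓
C9: sp
C10: sp
C11: sp
C12: sp
C13: sp2
2 carbons are sp3.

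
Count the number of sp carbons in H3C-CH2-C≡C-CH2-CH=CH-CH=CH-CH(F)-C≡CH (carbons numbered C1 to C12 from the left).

4

C1: sp3
C2: sp3
C3: sp ✓
C4: sp ✓
C5: sp3
C6: sp2
C7: sp2
C8: sp2
C9: sp2
C10: sp3
C11: sp ✓
C12: sp ✓
C3, C4, C11, C12 → 4 sp carbons.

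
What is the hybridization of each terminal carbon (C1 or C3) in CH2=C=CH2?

sp^2

Each terminal carbon (C1 or C3) (3 σ bonds, plus one π bond) has steric number 3: sp2.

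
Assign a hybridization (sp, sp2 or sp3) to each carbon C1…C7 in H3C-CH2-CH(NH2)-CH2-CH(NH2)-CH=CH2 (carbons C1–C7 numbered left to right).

C1 sp3, C2 sp3, C3 sp3, C4 sp3, C5 sp3, C6 sp2, C7 sp2

C1 has 4 σ bonds: steric number 4 → sp3.
C2: 4 σ bonds; 4 regions of electron density → sp3.
C3 (4 σ bonds) has steric number 4: sp3.
C4 (4 σ bonds) has steric number 4: sp3.
C5 is sp3: 4 σ bonds, 4 electron-density regions.
C6 — 3 σ bonds, plus one π bond. Steric number 3, so sp2.
C7 carries 3 σ bonds, plus one π bond, giving a steric number of 3, so it is sp2.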